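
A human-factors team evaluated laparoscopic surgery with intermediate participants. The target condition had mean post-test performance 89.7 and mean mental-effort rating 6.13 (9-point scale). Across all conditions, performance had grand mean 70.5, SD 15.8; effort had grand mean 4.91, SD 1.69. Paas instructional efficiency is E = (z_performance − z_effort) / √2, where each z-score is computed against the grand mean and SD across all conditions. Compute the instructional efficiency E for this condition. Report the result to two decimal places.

z_performance = (89.7 − 70.5) / 15.8 = 19.2000 / 15.8 = 1.2152.
z_effort = (6.13 − 4.91) / 1.69 = 1.2200 / 1.69 = 0.7219.
z_P − z_E = 1.2152 − 0.7219 = 0.4933.
E = 0.4933 / √2 = 0.4933 / 1.41421 = 0.3488 ≈ 0.35.

0.35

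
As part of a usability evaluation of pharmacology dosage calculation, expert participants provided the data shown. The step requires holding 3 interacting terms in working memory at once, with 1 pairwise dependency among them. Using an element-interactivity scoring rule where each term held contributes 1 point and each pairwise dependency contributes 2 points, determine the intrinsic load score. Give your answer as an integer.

5

Element contribution: 3 × 1 = 3.
Interaction contribution: 1 × 2 = 2.
Intrinsic load = 3 + 2 = 5.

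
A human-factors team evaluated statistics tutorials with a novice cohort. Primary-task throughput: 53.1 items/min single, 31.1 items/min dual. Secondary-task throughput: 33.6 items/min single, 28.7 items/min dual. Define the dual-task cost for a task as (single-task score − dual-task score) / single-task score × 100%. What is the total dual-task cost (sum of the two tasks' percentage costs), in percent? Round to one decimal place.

56.0

Primary cost = (53.1 − 31.1) / 53.1 × 100% = 41.4313%.
Secondary cost = (33.6 − 28.7) / 33.6 × 100% = 14.5833%.
Total = 41.4313% + 14.5833% = 56.0146% ≈ 56.0%.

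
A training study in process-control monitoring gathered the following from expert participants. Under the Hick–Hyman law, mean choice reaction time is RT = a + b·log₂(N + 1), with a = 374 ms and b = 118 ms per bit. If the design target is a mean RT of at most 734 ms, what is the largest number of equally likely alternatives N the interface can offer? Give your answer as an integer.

Set 374 + 118·log₂(N + 1) ≤ 734.
log₂(N + 1) ≤ (734 − 374) / 118 = 3.0508.
N + 1 ≤ 2^3.0508 = 8.2867.
N ≤ 7.2867, so the largest integer N is 7.

7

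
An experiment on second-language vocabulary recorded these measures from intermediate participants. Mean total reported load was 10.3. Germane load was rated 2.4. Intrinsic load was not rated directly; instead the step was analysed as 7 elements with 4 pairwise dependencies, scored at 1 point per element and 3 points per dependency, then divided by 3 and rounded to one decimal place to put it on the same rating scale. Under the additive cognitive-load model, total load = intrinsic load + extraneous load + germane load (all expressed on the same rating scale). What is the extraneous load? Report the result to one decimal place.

1.6

Intrinsic (element-interactivity): (7 × 1 + 4 × 3) / 3 = 19 / 3 = 6.3333 → 6.3.
extraneous load = total − intrinsic − germane
             = 10.3 − 6.3 − 2.4 = 1.6.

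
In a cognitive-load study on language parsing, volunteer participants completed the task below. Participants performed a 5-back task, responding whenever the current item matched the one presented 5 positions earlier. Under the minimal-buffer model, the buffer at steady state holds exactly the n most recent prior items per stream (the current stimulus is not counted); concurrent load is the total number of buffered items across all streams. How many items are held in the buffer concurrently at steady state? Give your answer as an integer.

The buffer holds the 5 most recent prior items.
Steady-state concurrent load = 5 items.

5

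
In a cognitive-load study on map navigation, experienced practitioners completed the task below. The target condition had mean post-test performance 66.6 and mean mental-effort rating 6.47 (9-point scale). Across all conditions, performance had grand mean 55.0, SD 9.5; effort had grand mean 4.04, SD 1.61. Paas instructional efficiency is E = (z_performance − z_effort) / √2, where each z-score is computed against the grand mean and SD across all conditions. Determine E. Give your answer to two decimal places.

z_performance = (66.6 − 55.0) / 9.5 = 11.6000 / 9.5 = 1.2211.
z_effort = (6.47 − 4.04) / 1.61 = 2.4300 / 1.61 = 1.5093.
z_P − z_E = 1.2211 − 1.5093 = -0.2882.
E = -0.2882 / √2 = -0.2882 / 1.41421 = -0.2038 ≈ -0.20.

-0.20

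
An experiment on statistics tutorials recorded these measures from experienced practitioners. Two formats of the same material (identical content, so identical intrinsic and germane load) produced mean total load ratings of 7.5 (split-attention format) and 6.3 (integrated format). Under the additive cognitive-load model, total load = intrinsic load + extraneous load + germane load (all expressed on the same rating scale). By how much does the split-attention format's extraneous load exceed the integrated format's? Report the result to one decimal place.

Intrinsic and germane load are equal across formats, so the difference in total load equals the difference in extraneous load.
Extraneous-load difference = 7.5 − 6.3 = 1.2.

1.2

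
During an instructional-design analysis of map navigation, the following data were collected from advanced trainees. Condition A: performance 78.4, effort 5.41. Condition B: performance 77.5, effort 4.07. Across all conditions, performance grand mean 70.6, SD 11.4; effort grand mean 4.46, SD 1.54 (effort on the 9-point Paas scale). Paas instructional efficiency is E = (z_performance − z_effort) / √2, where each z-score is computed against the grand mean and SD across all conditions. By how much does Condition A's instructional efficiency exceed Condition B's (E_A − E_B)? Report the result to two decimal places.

-0.56

Condition A: z_P = (78.4 − 70.6)/11.4 = 0.6842; z_E = (5.41 − 4.46)/1.54 = 0.6169; E_A = (0.6842 − 0.6169)/√2 = 0.0476.
Condition B: z_P = (77.5 − 70.6)/11.4 = 0.6053; z_E = (4.07 − 4.46)/1.54 = -0.2532; E_B = (0.6053 − (-0.2532))/√2 = 0.6071.
E_A − E_B = 0.0476 − 0.6071 = -0.5595 ≈ -0.56.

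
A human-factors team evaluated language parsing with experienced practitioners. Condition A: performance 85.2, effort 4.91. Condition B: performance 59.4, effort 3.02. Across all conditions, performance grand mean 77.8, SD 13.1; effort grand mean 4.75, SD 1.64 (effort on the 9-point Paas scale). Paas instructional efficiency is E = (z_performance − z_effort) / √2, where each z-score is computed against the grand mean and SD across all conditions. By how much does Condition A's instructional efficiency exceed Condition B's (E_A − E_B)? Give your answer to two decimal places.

Condition A: z_P = (85.2 − 77.8)/13.1 = 0.5649; z_E = (4.91 − 4.75)/1.64 = 0.0976; E_A = (0.5649 − 0.0976)/√2 = 0.3304.
Condition B: z_P = (59.4 − 77.8)/13.1 = -1.4046; z_E = (3.02 − 4.75)/1.64 = -1.0549; E_B = (-1.4046 − (-1.0549))/√2 = -0.2473.
E_A − E_B = 0.3304 − (-0.2473) = 0.5777 ≈ 0.58.

0.58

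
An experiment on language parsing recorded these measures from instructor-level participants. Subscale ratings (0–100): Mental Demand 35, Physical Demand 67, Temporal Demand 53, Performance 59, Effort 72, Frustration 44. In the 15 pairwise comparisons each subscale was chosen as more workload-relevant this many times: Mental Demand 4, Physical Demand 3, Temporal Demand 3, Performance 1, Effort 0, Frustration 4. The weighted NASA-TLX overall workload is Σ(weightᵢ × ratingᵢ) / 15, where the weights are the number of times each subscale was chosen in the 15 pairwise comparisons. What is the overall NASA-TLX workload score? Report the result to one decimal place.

The tallies are the weights (they sum to 15).
Weighted sum = 4·35 + 3·67 + 3·53 + 1·59 + 0·72 + 4·44
            = 140 + 201 + 159 + 59 + 0 + 176 = 735.
Overall workload = 735 / 15 = 49.0000 ≈ 49.0.

49.0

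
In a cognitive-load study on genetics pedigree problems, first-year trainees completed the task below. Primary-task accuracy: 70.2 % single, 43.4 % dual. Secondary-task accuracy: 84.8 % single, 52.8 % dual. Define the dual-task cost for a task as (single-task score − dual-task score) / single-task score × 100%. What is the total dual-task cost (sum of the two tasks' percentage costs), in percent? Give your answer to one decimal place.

Primary cost = (70.2 − 43.4) / 70.2 × 100% = 38.1766%.
Secondary cost = (84.8 − 52.8) / 84.8 × 100% = 37.7358%.
Total = 38.1766% + 37.7358% = 75.9124% ≈ 75.9%.

75.9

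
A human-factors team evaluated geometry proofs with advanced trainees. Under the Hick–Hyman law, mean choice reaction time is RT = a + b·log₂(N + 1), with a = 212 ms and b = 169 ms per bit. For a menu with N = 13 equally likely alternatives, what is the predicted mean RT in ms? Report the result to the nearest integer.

855

log₂(13 + 1) = log₂(14) = 3.8074.
RT = 212 + 169 × 3.8074 = 212 + 643.4506 = 855.4506 ms.
≈ 855 ms.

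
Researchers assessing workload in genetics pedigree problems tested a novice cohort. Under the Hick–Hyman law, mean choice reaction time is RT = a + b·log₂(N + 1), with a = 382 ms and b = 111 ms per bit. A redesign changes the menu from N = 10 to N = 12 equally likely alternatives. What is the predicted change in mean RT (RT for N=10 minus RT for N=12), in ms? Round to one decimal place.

RT(10) = 382 + 111·log₂(11) = 382 + 111·3.4594 = 765.9934 ms.
RT(12) = 382 + 111·log₂(13) = 382 + 111·3.7004 = 792.7444 ms.
Difference = 765.9934 − 792.7444 = -26.7510 ≈ -26.8 ms.

-26.8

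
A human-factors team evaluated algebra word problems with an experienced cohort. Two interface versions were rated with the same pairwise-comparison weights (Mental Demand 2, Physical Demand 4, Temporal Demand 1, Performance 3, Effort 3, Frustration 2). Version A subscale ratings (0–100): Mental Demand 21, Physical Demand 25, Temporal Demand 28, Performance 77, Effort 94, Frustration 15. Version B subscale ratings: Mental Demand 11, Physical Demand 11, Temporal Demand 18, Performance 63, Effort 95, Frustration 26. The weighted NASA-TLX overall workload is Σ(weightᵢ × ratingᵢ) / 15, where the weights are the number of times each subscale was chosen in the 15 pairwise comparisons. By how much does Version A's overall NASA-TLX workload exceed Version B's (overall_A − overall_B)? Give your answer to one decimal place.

6.9

Version A weighted sum = 2·21 + 4·25 + 1·28 + 3·77 + 3·94 + 2·15 = 42 + 100 + 28 + 231 + 282 + 30 = 713; overall_A = 713/15 = 47.5333.
Version B weighted sum = 2·11 + 4·11 + 1·18 + 3·63 + 3·95 + 2·26 = 22 + 44 + 18 + 189 + 285 + 52 = 610; overall_B = 610/15 = 40.6667.
Difference = 47.5333 − 40.6667 = 6.8666 ≈ 6.9.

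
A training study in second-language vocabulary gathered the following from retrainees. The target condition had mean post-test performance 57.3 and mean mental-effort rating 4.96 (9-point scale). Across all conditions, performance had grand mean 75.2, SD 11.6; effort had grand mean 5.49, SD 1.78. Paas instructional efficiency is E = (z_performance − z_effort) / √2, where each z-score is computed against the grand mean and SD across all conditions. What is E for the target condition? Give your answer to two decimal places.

z_performance = (57.3 − 75.2) / 11.6 = -17.9000 / 11.6 = -1.5431.
z_effort = (4.96 − 5.49) / 1.78 = -0.5300 / 1.78 = -0.2978.
z_P − z_E = -1.5431 − (-0.2978) = -1.2453.
E = -1.2453 / √2 = -1.2453 / 1.41421 = -0.8806 ≈ -0.88.

-0.88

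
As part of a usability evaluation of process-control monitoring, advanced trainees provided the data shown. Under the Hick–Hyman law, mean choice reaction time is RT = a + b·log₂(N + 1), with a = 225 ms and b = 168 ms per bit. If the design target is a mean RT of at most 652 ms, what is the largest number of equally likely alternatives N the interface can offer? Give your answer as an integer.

4

Set 225 + 168·log₂(N + 1) ≤ 652.
log₂(N + 1) ≤ (652 − 225) / 168 = 2.5417.
N + 1 ≤ 2^2.5417 = 5.8227.
N ≤ 4.8227, so the largest integer N is 4.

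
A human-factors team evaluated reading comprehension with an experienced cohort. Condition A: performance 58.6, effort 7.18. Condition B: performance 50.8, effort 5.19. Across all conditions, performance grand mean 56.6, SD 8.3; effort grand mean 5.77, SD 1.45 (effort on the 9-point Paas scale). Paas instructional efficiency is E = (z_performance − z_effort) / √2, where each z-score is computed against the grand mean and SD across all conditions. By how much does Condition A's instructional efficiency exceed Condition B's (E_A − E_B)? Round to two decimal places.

Condition A: z_P = (58.6 − 56.6)/8.3 = 0.2410; z_E = (7.18 − 5.77)/1.45 = 0.9724; E_A = (0.2410 − 0.9724)/√2 = -0.5172.
Condition B: z_P = (50.8 − 56.6)/8.3 = -0.6988; z_E = (5.19 − 5.77)/1.45 = -0.4000; E_B = (-0.6988 − (-0.4000))/√2 = -0.2113.
E_A − E_B = -0.5172 − (-0.2113) = -0.3059 ≈ -0.31.

-0.31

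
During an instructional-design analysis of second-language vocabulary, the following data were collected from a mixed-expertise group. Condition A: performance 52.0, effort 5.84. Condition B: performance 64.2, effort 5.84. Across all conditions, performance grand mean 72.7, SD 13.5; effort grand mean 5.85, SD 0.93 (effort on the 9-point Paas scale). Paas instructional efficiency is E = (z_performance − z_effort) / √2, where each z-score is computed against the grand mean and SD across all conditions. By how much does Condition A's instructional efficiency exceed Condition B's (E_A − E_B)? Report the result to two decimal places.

Condition A: z_P = (52.0 − 72.7)/13.5 = -1.5333; z_E = (5.84 − 5.85)/0.93 = -0.0108; E_A = (-1.5333 − (-0.0108))/√2 = -1.0766.
Condition B: z_P = (64.2 − 72.7)/13.5 = -0.6296; z_E = (5.84 − 5.85)/0.93 = -0.0108; E_B = (-0.6296 − (-0.0108))/√2 = -0.4376.
E_A − E_B = -1.0766 − (-0.4376) = -0.6390 ≈ -0.64.

-0.64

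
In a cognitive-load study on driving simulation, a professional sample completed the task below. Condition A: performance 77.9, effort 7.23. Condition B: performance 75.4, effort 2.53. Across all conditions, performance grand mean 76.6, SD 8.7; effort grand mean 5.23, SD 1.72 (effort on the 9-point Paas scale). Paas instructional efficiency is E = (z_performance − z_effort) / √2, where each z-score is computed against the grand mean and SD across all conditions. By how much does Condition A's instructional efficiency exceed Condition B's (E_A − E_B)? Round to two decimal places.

-1.73

Condition A: z_P = (77.9 − 76.6)/8.7 = 0.1494; z_E = (7.23 − 5.23)/1.72 = 1.1628; E_A = (0.1494 − 1.1628)/√2 = -0.7166.
Condition B: z_P = (75.4 − 76.6)/8.7 = -0.1379; z_E = (2.53 − 5.23)/1.72 = -1.5698; E_B = (-0.1379 − (-1.5698))/√2 = 1.0125.
E_A − E_B = -0.7166 − 1.0125 = -1.7291 ≈ -1.73.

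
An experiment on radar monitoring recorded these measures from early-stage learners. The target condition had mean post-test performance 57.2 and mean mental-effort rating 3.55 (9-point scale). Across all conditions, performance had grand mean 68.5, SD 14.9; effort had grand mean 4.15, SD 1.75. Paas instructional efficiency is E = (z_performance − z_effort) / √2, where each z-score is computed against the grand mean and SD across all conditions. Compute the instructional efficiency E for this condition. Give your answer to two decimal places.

z_performance = (57.2 − 68.5) / 14.9 = -11.3000 / 14.9 = -0.7584.
z_effort = (3.55 − 4.15) / 1.75 = -0.6000 / 1.75 = -0.3429.
z_P − z_E = -0.7584 − (-0.3429) = -0.4155.
E = -0.4155 / √2 = -0.4155 / 1.41421 = -0.2938 ≈ -0.29.

-0.29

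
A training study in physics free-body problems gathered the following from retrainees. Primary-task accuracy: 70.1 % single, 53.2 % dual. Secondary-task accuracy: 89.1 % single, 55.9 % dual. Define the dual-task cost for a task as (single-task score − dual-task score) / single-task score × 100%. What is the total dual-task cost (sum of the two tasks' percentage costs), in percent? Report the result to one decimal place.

Primary cost = (70.1 − 53.2) / 70.1 × 100% = 24.1084%.
Secondary cost = (89.1 − 55.9) / 89.1 × 100% = 37.2615%.
Total = 24.1084% + 37.2615% = 61.3699% ≈ 61.4%.

61.4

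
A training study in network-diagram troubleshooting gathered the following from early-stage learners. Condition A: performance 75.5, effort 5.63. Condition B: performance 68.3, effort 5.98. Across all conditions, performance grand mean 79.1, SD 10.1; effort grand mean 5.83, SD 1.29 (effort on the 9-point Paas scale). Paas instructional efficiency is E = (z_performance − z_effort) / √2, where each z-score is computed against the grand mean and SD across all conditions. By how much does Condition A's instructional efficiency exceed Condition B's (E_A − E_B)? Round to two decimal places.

Condition A: z_P = (75.5 − 79.1)/10.1 = -0.3564; z_E = (5.63 − 5.83)/1.29 = -0.1550; E_A = (-0.3564 − (-0.1550))/√2 = -0.1424.
Condition B: z_P = (68.3 − 79.1)/10.1 = -1.0693; z_E = (5.98 − 5.83)/1.29 = 0.1163; E_B = (-1.0693 − 0.1163)/√2 = -0.8383.
E_A − E_B = -0.1424 − (-0.8383) = 0.6959 ≈ 0.70.

0.70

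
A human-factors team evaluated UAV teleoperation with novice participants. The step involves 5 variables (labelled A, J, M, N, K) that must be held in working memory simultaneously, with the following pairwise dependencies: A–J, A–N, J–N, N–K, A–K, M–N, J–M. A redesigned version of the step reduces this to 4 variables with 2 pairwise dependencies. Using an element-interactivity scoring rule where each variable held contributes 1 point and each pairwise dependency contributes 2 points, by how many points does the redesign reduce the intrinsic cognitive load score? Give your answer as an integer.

Original: 5 × 1 + 7 × 2 = 5 + 14 = 19.
Redesigned: 4 × 1 + 2 × 2 = 4 + 4 = 8.
Reduction = 19 − 8 = 11.

11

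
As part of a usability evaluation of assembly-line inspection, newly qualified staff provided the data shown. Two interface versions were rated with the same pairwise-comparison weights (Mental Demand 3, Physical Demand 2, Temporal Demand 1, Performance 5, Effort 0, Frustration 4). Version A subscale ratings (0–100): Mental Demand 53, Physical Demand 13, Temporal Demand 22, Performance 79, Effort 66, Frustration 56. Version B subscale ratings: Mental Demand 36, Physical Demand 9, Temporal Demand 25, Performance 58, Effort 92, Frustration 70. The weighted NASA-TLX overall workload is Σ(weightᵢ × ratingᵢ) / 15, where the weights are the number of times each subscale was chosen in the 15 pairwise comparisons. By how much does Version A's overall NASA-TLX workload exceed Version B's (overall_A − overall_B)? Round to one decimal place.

7.0

Version A weighted sum = 3·53 + 2·13 + 1·22 + 5·79 + 0·66 + 4·56 = 159 + 26 + 22 + 395 + 0 + 224 = 826; overall_A = 826/15 = 55.0667.
Version B weighted sum = 3·36 + 2·9 + 1·25 + 5·58 + 0·92 + 4·70 = 108 + 18 + 25 + 290 + 0 + 280 = 721; overall_B = 721/15 = 48.0667.
Difference = 55.0667 − 48.0667 = 7.0000 ≈ 7.0.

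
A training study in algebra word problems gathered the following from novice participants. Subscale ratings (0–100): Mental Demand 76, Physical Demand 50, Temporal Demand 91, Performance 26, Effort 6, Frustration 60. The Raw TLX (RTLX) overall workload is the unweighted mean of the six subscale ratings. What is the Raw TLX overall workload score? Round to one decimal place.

Sum of ratings = 76 + 50 + 91 + 26 + 6 + 60 = 309.
RTLX = 309 / 6 = 51.5000 ≈ 51.5.

51.5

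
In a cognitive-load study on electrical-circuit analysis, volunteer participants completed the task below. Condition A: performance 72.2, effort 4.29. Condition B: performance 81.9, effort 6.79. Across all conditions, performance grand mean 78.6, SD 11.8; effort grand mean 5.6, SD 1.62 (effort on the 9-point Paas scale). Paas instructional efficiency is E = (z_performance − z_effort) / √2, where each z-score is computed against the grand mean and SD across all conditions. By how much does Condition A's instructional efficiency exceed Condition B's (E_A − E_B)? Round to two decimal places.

0.51

Condition A: z_P = (72.2 − 78.6)/11.8 = -0.5424; z_E = (4.29 − 5.6)/1.62 = -0.8086; E_A = (-0.5424 − (-0.8086))/√2 = 0.1882.
Condition B: z_P = (81.9 − 78.6)/11.8 = 0.2797; z_E = (6.79 − 5.6)/1.62 = 0.7346; E_B = (0.2797 − 0.7346)/√2 = -0.3217.
E_A − E_B = 0.1882 − (-0.3217) = 0.5099 ≈ 0.51.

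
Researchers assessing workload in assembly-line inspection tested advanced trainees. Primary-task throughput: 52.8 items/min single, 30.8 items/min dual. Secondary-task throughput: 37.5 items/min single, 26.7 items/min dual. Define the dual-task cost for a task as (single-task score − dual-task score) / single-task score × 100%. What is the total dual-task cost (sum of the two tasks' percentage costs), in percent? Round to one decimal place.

70.5

Primary cost = (52.8 − 30.8) / 52.8 × 100% = 41.6667%.
Secondary cost = (37.5 − 26.7) / 37.5 × 100% = 28.8000%.
Total = 41.6667% + 28.8000% = 70.4667% ≈ 70.5%.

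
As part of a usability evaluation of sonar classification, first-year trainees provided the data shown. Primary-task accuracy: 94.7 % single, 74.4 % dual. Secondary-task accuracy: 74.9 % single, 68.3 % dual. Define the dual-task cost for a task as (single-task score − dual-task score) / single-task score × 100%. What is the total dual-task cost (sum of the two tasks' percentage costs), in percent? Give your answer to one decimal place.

30.2

Primary cost = (94.7 − 74.4) / 94.7 × 100% = 21.4361%.
Secondary cost = (74.9 − 68.3) / 74.9 × 100% = 8.8117%.
Total = 21.4361% + 8.8117% = 30.2478% ≈ 30.2%.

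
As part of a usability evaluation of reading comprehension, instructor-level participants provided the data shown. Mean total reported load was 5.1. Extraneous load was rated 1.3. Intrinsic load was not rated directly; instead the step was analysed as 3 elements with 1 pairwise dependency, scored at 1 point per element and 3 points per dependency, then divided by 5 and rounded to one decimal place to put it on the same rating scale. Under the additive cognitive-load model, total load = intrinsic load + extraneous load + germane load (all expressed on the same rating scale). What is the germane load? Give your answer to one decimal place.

2.6

Intrinsic (element-interactivity): (3 × 1 + 1 × 3) / 5 = 6 / 5 = 1.2000 → 1.2.
germane load = total − intrinsic − extraneous
             = 5.1 − 1.2 − 1.3 = 2.6.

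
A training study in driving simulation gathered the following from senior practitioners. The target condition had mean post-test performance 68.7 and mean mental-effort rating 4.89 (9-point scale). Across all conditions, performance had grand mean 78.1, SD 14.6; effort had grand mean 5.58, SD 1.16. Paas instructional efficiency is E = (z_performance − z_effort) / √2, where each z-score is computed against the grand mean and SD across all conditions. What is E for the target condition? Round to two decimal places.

-0.03

z_performance = (68.7 − 78.1) / 14.6 = -9.4000 / 14.6 = -0.6438.
z_effort = (4.89 − 5.58) / 1.16 = -0.6900 / 1.16 = -0.5948.
z_P − z_E = -0.6438 − (-0.5948) = -0.0490.
E = -0.0490 / √2 = -0.0490 / 1.41421 = -0.0346 ≈ -0.03.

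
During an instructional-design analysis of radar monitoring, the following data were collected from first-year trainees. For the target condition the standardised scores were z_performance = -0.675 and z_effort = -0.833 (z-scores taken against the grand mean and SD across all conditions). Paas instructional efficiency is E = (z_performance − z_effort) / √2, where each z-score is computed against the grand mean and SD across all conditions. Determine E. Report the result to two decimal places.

0.11

z_P − z_E = -0.675 − (-0.833) = 0.1580.
E = 0.1580 / √2 = 0.1580 / 1.41421 = 0.1117 ≈ 0.11.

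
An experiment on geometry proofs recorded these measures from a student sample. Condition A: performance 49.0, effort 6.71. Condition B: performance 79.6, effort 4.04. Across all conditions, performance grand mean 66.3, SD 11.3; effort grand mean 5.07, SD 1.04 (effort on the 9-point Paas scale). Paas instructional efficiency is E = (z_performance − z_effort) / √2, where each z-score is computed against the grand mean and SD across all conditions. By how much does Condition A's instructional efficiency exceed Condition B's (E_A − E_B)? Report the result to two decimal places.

Condition A: z_P = (49.0 − 66.3)/11.3 = -1.5310; z_E = (6.71 − 5.07)/1.04 = 1.5769; E_A = (-1.5310 − 1.5769)/√2 = -2.1976.
Condition B: z_P = (79.6 − 66.3)/11.3 = 1.1770; z_E = (4.04 − 5.07)/1.04 = -0.9904; E_B = (1.1770 − (-0.9904))/√2 = 1.5326.
E_A − E_B = -2.1976 − 1.5326 = -3.7302 ≈ -3.73.

-3.73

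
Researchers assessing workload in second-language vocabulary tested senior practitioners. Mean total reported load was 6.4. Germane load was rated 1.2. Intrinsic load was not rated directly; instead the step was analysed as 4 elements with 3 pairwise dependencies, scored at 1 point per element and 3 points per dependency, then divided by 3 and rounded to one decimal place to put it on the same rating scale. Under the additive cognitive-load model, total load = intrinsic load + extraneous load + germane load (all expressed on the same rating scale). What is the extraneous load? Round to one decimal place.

0.9

Intrinsic (element-interactivity): (4 × 1 + 3 × 3) / 3 = 13 / 3 = 4.3333 → 4.3.
extraneous load = total − intrinsic − germane
             = 6.4 − 4.3 − 1.2 = 0.9.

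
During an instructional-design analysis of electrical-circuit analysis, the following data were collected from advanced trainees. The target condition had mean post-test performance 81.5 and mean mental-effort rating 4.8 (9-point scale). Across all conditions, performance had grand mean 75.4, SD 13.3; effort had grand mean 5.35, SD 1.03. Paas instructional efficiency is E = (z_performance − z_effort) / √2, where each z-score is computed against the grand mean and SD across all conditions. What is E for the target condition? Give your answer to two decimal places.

0.70

z_performance = (81.5 − 75.4) / 13.3 = 6.1000 / 13.3 = 0.4586.
z_effort = (4.8 − 5.35) / 1.03 = -0.5500 / 1.03 = -0.5340.
z_P − z_E = 0.4586 − (-0.5340) = 0.9926.
E = 0.9926 / √2 = 0.9926 / 1.41421 = 0.7019 ≈ 0.70.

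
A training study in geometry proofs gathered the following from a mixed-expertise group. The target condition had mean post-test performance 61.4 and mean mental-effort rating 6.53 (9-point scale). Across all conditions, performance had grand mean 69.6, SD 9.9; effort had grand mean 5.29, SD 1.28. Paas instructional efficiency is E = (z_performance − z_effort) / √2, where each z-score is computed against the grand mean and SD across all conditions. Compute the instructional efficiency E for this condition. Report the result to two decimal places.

-1.27

z_performance = (61.4 − 69.6) / 9.9 = -8.2000 / 9.9 = -0.8283.
z_effort = (6.53 − 5.29) / 1.28 = 1.2400 / 1.28 = 0.9688.
z_P − z_E = -0.8283 − 0.9688 = -1.7971.
E = -1.7971 / √2 = -1.7971 / 1.41421 = -1.2707 ≈ -1.27.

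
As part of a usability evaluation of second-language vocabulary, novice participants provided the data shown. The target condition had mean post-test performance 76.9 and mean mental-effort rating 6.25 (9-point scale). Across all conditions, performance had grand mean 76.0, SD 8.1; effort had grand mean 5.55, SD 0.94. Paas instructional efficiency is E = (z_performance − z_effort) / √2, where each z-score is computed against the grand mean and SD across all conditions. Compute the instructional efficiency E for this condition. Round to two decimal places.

z_performance = (76.9 − 76.0) / 8.1 = 0.9000 / 8.1 = 0.1111.
z_effort = (6.25 − 5.55) / 0.94 = 0.7000 / 0.94 = 0.7447.
z_P − z_E = 0.1111 − 0.7447 = -0.6336.
E = -0.6336 / √2 = -0.6336 / 1.41421 = -0.4480 ≈ -0.45.

-0.45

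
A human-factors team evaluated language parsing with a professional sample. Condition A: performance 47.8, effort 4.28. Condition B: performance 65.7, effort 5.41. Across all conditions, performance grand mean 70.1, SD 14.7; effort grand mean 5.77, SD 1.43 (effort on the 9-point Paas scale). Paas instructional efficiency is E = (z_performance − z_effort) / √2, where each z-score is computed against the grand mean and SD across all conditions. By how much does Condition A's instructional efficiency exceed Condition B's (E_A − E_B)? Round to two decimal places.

-0.30

Condition A: z_P = (47.8 − 70.1)/14.7 = -1.5170; z_E = (4.28 − 5.77)/1.43 = -1.0420; E_A = (-1.5170 − (-1.0420))/√2 = -0.3359.
Condition B: z_P = (65.7 − 70.1)/14.7 = -0.2993; z_E = (5.41 − 5.77)/1.43 = -0.2517; E_B = (-0.2993 − (-0.2517))/√2 = -0.0337.
E_A − E_B = -0.3359 − (-0.0337) = -0.3022 ≈ -0.30.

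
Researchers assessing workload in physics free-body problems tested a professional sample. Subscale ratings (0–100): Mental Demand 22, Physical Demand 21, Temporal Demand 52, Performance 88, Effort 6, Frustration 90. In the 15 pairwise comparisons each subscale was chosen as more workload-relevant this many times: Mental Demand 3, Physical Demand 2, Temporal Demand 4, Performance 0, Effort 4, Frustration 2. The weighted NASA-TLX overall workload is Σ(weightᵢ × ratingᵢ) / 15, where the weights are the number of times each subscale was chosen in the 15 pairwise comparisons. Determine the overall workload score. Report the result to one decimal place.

The tallies are the weights (they sum to 15).
Weighted sum = 3·22 + 2·21 + 4·52 + 0·88 + 4·6 + 2·90
            = 66 + 42 + 208 + 0 + 24 + 180 = 520.
Overall workload = 520 / 15 = 34.6667 ≈ 34.7.

34.7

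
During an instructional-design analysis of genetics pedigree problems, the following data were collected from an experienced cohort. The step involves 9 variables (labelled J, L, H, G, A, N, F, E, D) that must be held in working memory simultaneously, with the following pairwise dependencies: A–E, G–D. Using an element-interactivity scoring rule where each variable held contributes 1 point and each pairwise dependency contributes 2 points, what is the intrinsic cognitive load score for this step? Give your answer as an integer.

Count of variables held simultaneously: 9.
Count of pairwise dependencies listed: 2.
Element contribution: 9 × 1 = 9.
Interaction contribution: 2 × 2 = 4.
Intrinsic load = 9 + 4 = 13.

13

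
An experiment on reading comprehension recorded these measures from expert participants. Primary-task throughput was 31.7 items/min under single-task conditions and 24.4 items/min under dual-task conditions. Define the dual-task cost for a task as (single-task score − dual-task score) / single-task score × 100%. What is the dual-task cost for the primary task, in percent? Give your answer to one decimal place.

23.0

Cost = (31.7 − 24.4) / 31.7 × 100%
     = 7.3000 / 31.7 × 100% = 23.0284%.
≈ 23.0%.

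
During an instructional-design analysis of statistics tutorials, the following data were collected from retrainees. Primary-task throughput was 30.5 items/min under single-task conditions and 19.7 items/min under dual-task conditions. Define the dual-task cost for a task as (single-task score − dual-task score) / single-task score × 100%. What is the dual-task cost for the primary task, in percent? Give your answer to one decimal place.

Cost = (30.5 − 19.7) / 30.5 × 100%
     = 10.8000 / 30.5 × 100% = 35.4098%.
≈ 35.4%.

35.4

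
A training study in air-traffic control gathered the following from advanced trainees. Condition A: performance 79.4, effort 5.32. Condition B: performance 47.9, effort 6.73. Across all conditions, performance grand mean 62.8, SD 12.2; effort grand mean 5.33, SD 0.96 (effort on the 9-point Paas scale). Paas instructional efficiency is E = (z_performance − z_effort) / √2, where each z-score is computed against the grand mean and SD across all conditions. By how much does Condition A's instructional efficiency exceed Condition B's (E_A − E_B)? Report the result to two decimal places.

Condition A: z_P = (79.4 − 62.8)/12.2 = 1.3607; z_E = (5.32 − 5.33)/0.96 = -0.0104; E_A = (1.3607 − (-0.0104))/√2 = 0.9695.
Condition B: z_P = (47.9 − 62.8)/12.2 = -1.2213; z_E = (6.73 − 5.33)/0.96 = 1.4583; E_B = (-1.2213 − 1.4583)/√2 = -1.8948.
E_A − E_B = 0.9695 − (-1.8948) = 2.8643 ≈ 2.86.

2.86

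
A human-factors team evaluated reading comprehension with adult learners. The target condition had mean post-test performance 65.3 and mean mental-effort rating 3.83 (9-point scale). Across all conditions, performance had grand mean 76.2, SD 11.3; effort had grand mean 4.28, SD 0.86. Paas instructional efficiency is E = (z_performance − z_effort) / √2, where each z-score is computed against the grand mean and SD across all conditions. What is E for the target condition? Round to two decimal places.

z_performance = (65.3 − 76.2) / 11.3 = -10.9000 / 11.3 = -0.9646.
z_effort = (3.83 − 4.28) / 0.86 = -0.4500 / 0.86 = -0.5233.
z_P − z_E = -0.9646 − (-0.5233) = -0.4413.
E = -0.4413 / √2 = -0.4413 / 1.41421 = -0.3120 ≈ -0.31.

-0.31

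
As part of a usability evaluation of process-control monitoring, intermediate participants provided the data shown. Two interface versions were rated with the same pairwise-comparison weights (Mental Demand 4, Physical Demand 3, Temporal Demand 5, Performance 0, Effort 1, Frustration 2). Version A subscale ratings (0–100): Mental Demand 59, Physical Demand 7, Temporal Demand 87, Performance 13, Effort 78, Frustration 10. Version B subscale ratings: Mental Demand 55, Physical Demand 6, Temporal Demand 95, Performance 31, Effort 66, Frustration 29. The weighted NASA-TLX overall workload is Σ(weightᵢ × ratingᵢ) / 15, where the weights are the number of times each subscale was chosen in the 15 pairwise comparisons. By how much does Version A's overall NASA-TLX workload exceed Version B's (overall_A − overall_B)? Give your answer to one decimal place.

-3.1

Version A weighted sum = 4·59 + 3·7 + 5·87 + 0·13 + 1·78 + 2·10 = 236 + 21 + 435 + 0 + 78 + 20 = 790; overall_A = 790/15 = 52.6667.
Version B weighted sum = 4·55 + 3·6 + 5·95 + 0·31 + 1·66 + 2·29 = 220 + 18 + 475 + 0 + 66 + 58 = 837; overall_B = 837/15 = 55.8000.
Difference = 52.6667 − 55.8000 = -3.1333 ≈ -3.1.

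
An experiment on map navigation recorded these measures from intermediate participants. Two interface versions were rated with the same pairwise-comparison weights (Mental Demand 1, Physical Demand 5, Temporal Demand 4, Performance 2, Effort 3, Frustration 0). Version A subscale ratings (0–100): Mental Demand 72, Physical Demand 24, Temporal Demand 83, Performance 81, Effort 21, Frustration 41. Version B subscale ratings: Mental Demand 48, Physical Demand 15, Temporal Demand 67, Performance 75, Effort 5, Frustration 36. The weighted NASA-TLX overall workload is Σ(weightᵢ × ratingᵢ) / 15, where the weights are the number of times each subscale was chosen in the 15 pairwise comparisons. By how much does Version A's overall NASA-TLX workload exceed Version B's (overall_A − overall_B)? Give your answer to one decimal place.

12.9

Version A weighted sum = 1·72 + 5·24 + 4·83 + 2·81 + 3·21 + 0·41 = 72 + 120 + 332 + 162 + 63 + 0 = 749; overall_A = 749/15 = 49.9333.
Version B weighted sum = 1·48 + 5·15 + 4·67 + 2·75 + 3·5 + 0·36 = 48 + 75 + 268 + 150 + 15 + 0 = 556; overall_B = 556/15 = 37.0667.
Difference = 49.9333 − 37.0667 = 12.8666 ≈ 12.9.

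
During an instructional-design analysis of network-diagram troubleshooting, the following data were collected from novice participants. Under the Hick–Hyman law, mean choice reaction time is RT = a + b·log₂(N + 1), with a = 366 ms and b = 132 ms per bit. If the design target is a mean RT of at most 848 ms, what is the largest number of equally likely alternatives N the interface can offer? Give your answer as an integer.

11

Set 366 + 132·log₂(N + 1) ≤ 848.
log₂(N + 1) ≤ (848 − 366) / 132 = 3.6515.
N + 1 ≤ 2^3.6515 = 12.5664.
N ≤ 11.5664, so the largest integer N is 11.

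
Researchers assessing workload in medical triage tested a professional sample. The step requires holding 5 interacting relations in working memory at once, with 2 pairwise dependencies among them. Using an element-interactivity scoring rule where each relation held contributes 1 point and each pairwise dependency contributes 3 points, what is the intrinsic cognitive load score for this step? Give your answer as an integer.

Element contribution: 5 × 1 = 5.
Interaction contribution: 2 × 3 = 6.
Intrinsic load = 5 + 6 = 11.

11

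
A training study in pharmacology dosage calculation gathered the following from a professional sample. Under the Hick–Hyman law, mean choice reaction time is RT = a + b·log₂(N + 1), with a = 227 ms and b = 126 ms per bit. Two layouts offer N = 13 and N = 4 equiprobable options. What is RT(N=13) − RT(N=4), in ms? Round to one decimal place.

RT(13) = 227 + 126·log₂(14) = 227 + 126·3.8074 = 706.7324 ms.
RT(4) = 227 + 126·log₂(5) = 227 + 126·2.3219 = 519.5594 ms.
Difference = 706.7324 − 519.5594 = 187.1730 ≈ 187.2 ms.

187.2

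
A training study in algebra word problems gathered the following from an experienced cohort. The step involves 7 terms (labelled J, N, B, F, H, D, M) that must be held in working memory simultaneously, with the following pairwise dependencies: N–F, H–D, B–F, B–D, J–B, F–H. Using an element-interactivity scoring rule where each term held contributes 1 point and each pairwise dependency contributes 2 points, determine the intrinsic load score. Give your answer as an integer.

19

Count of terms held simultaneously: 7.
Count of pairwise dependencies listed: 6.
Element contribution: 7 × 1 = 7.
Interaction contribution: 6 × 2 = 12.
Intrinsic load = 7 + 12 = 19.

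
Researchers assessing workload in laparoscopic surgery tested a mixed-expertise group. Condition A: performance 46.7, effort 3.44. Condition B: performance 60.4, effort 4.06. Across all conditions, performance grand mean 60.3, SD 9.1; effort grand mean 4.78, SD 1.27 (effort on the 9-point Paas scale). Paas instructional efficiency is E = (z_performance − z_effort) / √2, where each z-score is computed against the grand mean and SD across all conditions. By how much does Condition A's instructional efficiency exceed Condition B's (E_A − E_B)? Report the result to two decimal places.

Condition A: z_P = (46.7 − 60.3)/9.1 = -1.4945; z_E = (3.44 − 4.78)/1.27 = -1.0551; E_A = (-1.4945 − (-1.0551))/√2 = -0.3107.
Condition B: z_P = (60.4 − 60.3)/9.1 = 0.0110; z_E = (4.06 − 4.78)/1.27 = -0.5669; E_B = (0.0110 − (-0.5669))/√2 = 0.4086.
E_A − E_B = -0.3107 − 0.4086 = -0.7193 ≈ -0.72.

-0.72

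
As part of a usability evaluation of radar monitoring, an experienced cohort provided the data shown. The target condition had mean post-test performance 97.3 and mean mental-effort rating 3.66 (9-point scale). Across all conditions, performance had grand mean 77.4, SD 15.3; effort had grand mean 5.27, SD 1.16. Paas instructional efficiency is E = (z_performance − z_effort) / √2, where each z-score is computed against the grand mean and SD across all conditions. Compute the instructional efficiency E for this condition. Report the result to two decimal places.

1.90

z_performance = (97.3 − 77.4) / 15.3 = 19.9000 / 15.3 = 1.3007.
z_effort = (3.66 − 5.27) / 1.16 = -1.6100 / 1.16 = -1.3879.
z_P − z_E = 1.3007 − (-1.3879) = 2.6886.
E = 2.6886 / √2 = 2.6886 / 1.41421 = 1.9011 ≈ 1.90.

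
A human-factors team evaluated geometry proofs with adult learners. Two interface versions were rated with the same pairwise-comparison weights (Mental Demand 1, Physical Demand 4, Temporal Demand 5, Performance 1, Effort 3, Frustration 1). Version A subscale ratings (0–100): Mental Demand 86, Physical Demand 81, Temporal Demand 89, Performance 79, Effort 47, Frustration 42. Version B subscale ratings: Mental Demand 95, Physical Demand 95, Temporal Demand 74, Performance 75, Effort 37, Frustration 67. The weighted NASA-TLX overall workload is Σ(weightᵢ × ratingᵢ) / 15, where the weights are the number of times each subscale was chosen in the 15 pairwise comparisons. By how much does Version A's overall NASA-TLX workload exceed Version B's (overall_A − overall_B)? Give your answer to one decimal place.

1.3

Version A weighted sum = 1·86 + 4·81 + 5·89 + 1·79 + 3·47 + 1·42 = 86 + 324 + 445 + 79 + 141 + 42 = 1117; overall_A = 1117/15 = 74.4667.
Version B weighted sum = 1·95 + 4·95 + 5·74 + 1·75 + 3·37 + 1·67 = 95 + 380 + 370 + 75 + 111 + 67 = 1098; overall_B = 1098/15 = 73.2000.
Difference = 74.4667 − 73.2000 = 1.2667 ≈ 1.3.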